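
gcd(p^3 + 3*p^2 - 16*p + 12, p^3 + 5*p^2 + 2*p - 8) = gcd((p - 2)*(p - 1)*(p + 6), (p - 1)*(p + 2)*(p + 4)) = p - 1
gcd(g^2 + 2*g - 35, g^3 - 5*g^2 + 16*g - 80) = g - 5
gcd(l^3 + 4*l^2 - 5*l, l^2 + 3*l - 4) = l - 1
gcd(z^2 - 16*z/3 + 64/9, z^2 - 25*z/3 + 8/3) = 1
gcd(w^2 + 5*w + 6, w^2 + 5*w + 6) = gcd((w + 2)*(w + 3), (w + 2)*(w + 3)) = w^2 + 5*w + 6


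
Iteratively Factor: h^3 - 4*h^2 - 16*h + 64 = (h - 4)*(h^2 - 16) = (h - 4)^2*(h + 4)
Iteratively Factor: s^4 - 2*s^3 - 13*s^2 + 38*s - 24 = (s - 3)*(s^3 + s^2 - 10*s + 8) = (s - 3)*(s - 1)*(s^2 + 2*s - 8) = (s - 3)*(s - 2)*(s - 1)*(s + 4)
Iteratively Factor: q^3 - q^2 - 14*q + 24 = (q - 3)*(q^2 + 2*q - 8) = (q - 3)*(q - 2)*(q + 4)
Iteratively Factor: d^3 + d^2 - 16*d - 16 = (d + 4)*(d^2 - 3*d - 4) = (d + 1)*(d + 4)*(d - 4)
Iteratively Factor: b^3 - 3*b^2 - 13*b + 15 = (b - 5)*(b^2 + 2*b - 3) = (b - 5)*(b - 1)*(b + 3)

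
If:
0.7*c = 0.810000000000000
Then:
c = 1.16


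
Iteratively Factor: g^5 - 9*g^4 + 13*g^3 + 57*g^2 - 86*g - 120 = (g - 4)*(g^4 - 5*g^3 - 7*g^2 + 29*g + 30) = (g - 5)*(g - 4)*(g^3 - 7*g - 6) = (g - 5)*(g - 4)*(g + 2)*(g^2 - 2*g - 3) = (g - 5)*(g - 4)*(g + 1)*(g + 2)*(g - 3)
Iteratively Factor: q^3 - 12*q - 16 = (q + 2)*(q^2 - 2*q - 8) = (q + 2)^2*(q - 4)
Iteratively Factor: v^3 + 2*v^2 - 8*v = (v + 4)*(v^2 - 2*v) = (v - 2)*(v + 4)*(v)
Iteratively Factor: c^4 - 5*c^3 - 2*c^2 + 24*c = (c - 3)*(c^3 - 2*c^2 - 8*c) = (c - 3)*(c + 2)*(c^2 - 4*c) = c*(c - 3)*(c + 2)*(c - 4)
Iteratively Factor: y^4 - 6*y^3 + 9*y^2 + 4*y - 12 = (y - 2)*(y^3 - 4*y^2 + y + 6) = (y - 3)*(y - 2)*(y^2 - y - 2) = (y - 3)*(y - 2)*(y + 1)*(y - 2)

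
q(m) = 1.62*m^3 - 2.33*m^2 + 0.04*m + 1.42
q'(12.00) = 643.96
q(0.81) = 0.78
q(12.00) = 2465.74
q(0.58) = 0.98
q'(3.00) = 29.80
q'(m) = 4.86*m^2 - 4.66*m + 0.04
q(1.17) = 0.87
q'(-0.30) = 1.88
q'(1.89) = 8.59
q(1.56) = 1.96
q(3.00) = 24.31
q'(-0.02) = 0.14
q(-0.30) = 1.15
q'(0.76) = -0.69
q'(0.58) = -1.03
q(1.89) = 4.11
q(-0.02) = 1.42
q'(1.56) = 4.60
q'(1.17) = 1.24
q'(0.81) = -0.55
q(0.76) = 0.82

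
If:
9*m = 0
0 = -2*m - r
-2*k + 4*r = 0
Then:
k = 0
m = 0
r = 0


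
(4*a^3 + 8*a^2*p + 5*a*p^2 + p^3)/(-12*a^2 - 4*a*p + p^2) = (2*a^2 + 3*a*p + p^2)/(-6*a + p)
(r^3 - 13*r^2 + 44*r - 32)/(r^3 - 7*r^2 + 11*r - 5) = (r^2 - 12*r + 32)/(r^2 - 6*r + 5)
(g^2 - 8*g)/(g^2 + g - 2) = g*(g - 8)/(g^2 + g - 2)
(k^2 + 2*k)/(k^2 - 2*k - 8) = k/(k - 4)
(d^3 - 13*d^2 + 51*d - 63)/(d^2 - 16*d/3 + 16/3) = 3*(d^3 - 13*d^2 + 51*d - 63)/(3*d^2 - 16*d + 16)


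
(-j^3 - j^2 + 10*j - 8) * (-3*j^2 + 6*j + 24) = 3*j^5 - 3*j^4 - 60*j^3 + 60*j^2 + 192*j - 192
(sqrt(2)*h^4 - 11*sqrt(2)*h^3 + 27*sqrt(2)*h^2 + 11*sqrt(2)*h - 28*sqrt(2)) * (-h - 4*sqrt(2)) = -sqrt(2)*h^5 - 8*h^4 + 11*sqrt(2)*h^4 - 27*sqrt(2)*h^3 + 88*h^3 - 216*h^2 - 11*sqrt(2)*h^2 - 88*h + 28*sqrt(2)*h + 224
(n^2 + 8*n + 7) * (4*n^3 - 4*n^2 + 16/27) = 4*n^5 + 28*n^4 - 4*n^3 - 740*n^2/27 + 128*n/27 + 112/27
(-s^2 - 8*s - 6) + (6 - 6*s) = -s^2 - 14*s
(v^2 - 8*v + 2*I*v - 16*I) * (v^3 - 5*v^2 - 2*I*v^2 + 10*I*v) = v^5 - 13*v^4 + 44*v^3 - 52*v^2 + 160*v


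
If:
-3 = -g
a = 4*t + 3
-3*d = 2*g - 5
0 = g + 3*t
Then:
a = -1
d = -1/3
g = 3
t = -1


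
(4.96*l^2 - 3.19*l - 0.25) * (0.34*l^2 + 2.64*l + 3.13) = 1.6864*l^4 + 12.0098*l^3 + 7.0182*l^2 - 10.6447*l - 0.7825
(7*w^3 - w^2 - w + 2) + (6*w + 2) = 7*w^3 - w^2 + 5*w + 4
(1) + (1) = 2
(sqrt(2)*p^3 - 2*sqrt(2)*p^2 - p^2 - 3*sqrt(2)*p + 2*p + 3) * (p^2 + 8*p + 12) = sqrt(2)*p^5 - p^4 + 6*sqrt(2)*p^4 - 7*sqrt(2)*p^3 - 6*p^3 - 48*sqrt(2)*p^2 + 7*p^2 - 36*sqrt(2)*p + 48*p + 36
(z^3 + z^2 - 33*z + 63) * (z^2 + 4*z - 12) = z^5 + 5*z^4 - 41*z^3 - 81*z^2 + 648*z - 756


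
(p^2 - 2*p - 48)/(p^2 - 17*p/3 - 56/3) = 3*(p + 6)/(3*p + 7)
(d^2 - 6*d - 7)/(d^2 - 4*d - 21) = (d + 1)/(d + 3)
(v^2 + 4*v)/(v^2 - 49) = v*(v + 4)/(v^2 - 49)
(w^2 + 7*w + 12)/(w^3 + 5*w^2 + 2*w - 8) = (w + 3)/(w^2 + w - 2)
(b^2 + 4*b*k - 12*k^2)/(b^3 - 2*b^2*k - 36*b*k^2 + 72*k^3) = 1/(b - 6*k)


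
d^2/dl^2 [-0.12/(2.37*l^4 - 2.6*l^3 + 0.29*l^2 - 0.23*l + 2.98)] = ((3.4128*l^2 - 1.872*l + 0.0696)*(2.37*l^4 - 2.6*l^3 + 0.29*l^2 - 0.23*l + 2.98) - 0.12*(9.48*l^3 - 7.8*l^2 + 0.58*l - 0.23)*(18.96*l^3 - 15.6*l^2 + 1.16*l - 0.46))/(2.37*l^4 - 2.6*l^3 + 0.29*l^2 - 0.23*l + 2.98)^3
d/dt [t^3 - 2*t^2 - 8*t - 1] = 3*t^2 - 4*t - 8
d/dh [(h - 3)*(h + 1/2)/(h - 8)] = (h^2 - 16*h + 43/2)/(h^2 - 16*h + 64)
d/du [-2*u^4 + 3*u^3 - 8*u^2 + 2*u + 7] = -8*u^3 + 9*u^2 - 16*u + 2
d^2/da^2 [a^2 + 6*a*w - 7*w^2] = 2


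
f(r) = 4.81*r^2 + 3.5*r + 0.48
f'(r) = 9.62*r + 3.5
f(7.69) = 311.84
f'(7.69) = 77.48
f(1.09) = 10.01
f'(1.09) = 13.99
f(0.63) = 4.59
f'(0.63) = 9.56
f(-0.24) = -0.08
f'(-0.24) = 1.19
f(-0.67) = 0.29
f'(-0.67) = -2.95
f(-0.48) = -0.09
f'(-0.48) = -1.12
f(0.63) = 4.59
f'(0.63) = 9.56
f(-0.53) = -0.02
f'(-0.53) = -1.60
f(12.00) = 735.12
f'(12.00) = 118.94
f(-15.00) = 1030.23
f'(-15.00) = -140.80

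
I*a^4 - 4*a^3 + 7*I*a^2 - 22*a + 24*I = (a - 2*I)*(a + 3*I)*(a + 4*I)*(I*a + 1)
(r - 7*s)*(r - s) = r^2 - 8*r*s + 7*s^2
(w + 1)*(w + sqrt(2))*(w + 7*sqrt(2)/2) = w^3 + w^2 + 9*sqrt(2)*w^2/2 + 9*sqrt(2)*w/2 + 7*w + 7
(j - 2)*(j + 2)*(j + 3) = j^3 + 3*j^2 - 4*j - 12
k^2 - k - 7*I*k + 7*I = (k - 1)*(k - 7*I)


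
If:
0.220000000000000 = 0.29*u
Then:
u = 0.76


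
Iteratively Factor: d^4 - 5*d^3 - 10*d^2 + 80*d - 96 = (d - 4)*(d^3 - d^2 - 14*d + 24) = (d - 4)*(d - 2)*(d^2 + d - 12) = (d - 4)*(d - 3)*(d - 2)*(d + 4)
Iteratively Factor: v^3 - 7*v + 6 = (v + 3)*(v^2 - 3*v + 2) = (v - 2)*(v + 3)*(v - 1)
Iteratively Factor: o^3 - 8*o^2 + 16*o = (o - 4)*(o^2 - 4*o) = o*(o - 4)*(o - 4)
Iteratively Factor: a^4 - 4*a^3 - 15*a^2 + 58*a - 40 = (a - 2)*(a^3 - 2*a^2 - 19*a + 20) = (a - 5)*(a - 2)*(a^2 + 3*a - 4) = (a - 5)*(a - 2)*(a - 1)*(a + 4)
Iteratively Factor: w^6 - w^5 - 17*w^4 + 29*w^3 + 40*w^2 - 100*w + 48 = (w + 2)*(w^5 - 3*w^4 - 11*w^3 + 51*w^2 - 62*w + 24) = (w - 2)*(w + 2)*(w^4 - w^3 - 13*w^2 + 25*w - 12) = (w - 2)*(w - 1)*(w + 2)*(w^3 - 13*w + 12) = (w - 2)*(w - 1)*(w + 2)*(w + 4)*(w^2 - 4*w + 3) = (w - 2)*(w - 1)^2*(w + 2)*(w + 4)*(w - 3)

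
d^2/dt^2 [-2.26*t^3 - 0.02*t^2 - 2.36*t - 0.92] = -13.56*t - 0.04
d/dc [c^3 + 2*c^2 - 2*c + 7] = 3*c^2 + 4*c - 2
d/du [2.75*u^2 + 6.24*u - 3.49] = 5.5*u + 6.24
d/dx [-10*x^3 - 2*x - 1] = -30*x^2 - 2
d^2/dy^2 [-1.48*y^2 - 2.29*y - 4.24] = -2.96000000000000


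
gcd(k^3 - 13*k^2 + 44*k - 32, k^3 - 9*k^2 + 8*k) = k^2 - 9*k + 8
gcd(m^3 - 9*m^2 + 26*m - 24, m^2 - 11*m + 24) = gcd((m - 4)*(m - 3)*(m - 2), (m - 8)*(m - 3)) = m - 3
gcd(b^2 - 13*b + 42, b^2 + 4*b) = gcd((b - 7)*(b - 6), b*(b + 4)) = 1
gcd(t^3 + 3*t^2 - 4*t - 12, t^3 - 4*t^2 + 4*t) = t - 2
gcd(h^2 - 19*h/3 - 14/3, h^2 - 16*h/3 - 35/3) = h - 7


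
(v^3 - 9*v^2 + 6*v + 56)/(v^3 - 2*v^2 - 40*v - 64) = (v^2 - 11*v + 28)/(v^2 - 4*v - 32)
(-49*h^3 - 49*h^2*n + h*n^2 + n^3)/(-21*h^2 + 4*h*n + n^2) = (7*h^2 + 6*h*n - n^2)/(3*h - n)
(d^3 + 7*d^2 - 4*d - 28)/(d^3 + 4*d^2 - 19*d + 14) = (d + 2)/(d - 1)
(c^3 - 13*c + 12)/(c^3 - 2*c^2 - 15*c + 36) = (c - 1)/(c - 3)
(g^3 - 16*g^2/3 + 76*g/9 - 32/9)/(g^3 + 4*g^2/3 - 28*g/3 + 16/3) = (g - 8/3)/(g + 4)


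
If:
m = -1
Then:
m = -1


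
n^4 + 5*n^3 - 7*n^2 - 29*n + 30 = (n - 2)*(n - 1)*(n + 3)*(n + 5)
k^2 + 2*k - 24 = (k - 4)*(k + 6)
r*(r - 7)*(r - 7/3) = r^3 - 28*r^2/3 + 49*r/3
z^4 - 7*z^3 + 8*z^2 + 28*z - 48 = (z - 4)*(z - 3)*(z - 2)*(z + 2)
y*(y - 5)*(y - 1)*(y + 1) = y^4 - 5*y^3 - y^2 + 5*y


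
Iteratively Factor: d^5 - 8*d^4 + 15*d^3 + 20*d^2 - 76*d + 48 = (d - 3)*(d^4 - 5*d^3 + 20*d - 16) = (d - 3)*(d + 2)*(d^3 - 7*d^2 + 14*d - 8) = (d - 3)*(d - 1)*(d + 2)*(d^2 - 6*d + 8) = (d - 4)*(d - 3)*(d - 1)*(d + 2)*(d - 2)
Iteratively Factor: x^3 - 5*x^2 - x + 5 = (x - 5)*(x^2 - 1) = (x - 5)*(x + 1)*(x - 1)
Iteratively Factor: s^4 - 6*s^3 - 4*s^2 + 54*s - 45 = (s + 3)*(s^3 - 9*s^2 + 23*s - 15) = (s - 5)*(s + 3)*(s^2 - 4*s + 3) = (s - 5)*(s - 3)*(s + 3)*(s - 1)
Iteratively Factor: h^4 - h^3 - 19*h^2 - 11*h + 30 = (h - 1)*(h^3 - 19*h - 30) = (h - 5)*(h - 1)*(h^2 + 5*h + 6) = (h - 5)*(h - 1)*(h + 2)*(h + 3)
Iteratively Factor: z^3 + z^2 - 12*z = (z)*(z^2 + z - 12) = z*(z - 3)*(z + 4)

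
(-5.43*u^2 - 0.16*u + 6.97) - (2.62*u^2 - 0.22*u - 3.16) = -8.05*u^2 + 0.06*u + 10.13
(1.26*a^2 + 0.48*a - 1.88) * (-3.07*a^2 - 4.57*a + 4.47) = -3.8682*a^4 - 7.2318*a^3 + 9.2102*a^2 + 10.7372*a - 8.4036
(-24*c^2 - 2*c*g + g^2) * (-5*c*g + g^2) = 120*c^3*g - 14*c^2*g^2 - 7*c*g^3 + g^4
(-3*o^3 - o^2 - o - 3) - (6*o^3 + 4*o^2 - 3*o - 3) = -9*o^3 - 5*o^2 + 2*o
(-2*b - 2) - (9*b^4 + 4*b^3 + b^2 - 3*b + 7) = -9*b^4 - 4*b^3 - b^2 + b - 9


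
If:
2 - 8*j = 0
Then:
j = 1/4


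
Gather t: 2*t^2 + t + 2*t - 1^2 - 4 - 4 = 2*t^2 + 3*t - 9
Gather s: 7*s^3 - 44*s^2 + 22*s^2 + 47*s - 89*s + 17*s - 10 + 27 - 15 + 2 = 7*s^3 - 22*s^2 - 25*s + 4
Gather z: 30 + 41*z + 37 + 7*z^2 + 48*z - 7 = 7*z^2 + 89*z + 60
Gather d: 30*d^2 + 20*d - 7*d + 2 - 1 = 30*d^2 + 13*d + 1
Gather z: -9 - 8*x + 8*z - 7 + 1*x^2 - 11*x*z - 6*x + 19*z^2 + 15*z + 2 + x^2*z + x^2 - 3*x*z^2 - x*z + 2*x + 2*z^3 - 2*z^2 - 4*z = 2*x^2 - 12*x + 2*z^3 + z^2*(17 - 3*x) + z*(x^2 - 12*x + 19) - 14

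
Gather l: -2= -2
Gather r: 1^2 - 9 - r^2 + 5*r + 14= -r^2 + 5*r + 6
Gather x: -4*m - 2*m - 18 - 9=-6*m - 27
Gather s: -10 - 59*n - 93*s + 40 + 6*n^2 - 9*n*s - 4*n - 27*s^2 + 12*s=6*n^2 - 63*n - 27*s^2 + s*(-9*n - 81) + 30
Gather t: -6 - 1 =-7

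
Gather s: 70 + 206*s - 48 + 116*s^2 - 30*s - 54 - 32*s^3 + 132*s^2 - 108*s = -32*s^3 + 248*s^2 + 68*s - 32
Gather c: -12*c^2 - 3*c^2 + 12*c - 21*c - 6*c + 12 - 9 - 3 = -15*c^2 - 15*c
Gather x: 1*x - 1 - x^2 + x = -x^2 + 2*x - 1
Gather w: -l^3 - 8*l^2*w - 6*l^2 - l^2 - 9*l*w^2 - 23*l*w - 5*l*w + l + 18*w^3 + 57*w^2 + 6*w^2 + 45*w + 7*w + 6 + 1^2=-l^3 - 7*l^2 + l + 18*w^3 + w^2*(63 - 9*l) + w*(-8*l^2 - 28*l + 52) + 7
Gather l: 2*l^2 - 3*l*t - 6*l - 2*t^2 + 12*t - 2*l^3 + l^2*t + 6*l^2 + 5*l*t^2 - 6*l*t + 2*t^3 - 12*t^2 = -2*l^3 + l^2*(t + 8) + l*(5*t^2 - 9*t - 6) + 2*t^3 - 14*t^2 + 12*t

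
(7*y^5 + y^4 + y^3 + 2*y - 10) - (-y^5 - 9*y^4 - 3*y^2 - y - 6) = 8*y^5 + 10*y^4 + y^3 + 3*y^2 + 3*y - 4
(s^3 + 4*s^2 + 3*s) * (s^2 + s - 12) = s^5 + 5*s^4 - 5*s^3 - 45*s^2 - 36*s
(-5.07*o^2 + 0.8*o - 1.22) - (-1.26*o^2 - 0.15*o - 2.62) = -3.81*o^2 + 0.95*o + 1.4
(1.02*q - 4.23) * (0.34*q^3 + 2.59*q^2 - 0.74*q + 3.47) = 0.3468*q^4 + 1.2036*q^3 - 11.7105*q^2 + 6.6696*q - 14.6781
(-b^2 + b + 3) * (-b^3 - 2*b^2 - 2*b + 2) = b^5 + b^4 - 3*b^3 - 10*b^2 - 4*b + 6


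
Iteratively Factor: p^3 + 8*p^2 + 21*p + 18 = (p + 3)*(p^2 + 5*p + 6) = (p + 3)^2*(p + 2)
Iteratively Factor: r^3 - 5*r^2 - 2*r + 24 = (r + 2)*(r^2 - 7*r + 12) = (r - 4)*(r + 2)*(r - 3)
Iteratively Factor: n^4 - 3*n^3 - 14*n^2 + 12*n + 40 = (n - 2)*(n^3 - n^2 - 16*n - 20) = (n - 2)*(n + 2)*(n^2 - 3*n - 10) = (n - 2)*(n + 2)^2*(n - 5)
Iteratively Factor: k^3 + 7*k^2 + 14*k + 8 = (k + 4)*(k^2 + 3*k + 2) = (k + 1)*(k + 4)*(k + 2)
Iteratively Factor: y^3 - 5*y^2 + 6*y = (y)*(y^2 - 5*y + 6) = y*(y - 2)*(y - 3)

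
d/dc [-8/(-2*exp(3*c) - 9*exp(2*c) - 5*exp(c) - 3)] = (-48*exp(2*c) - 144*exp(c) - 40)*exp(c)/(2*exp(3*c) + 9*exp(2*c) + 5*exp(c) + 3)^2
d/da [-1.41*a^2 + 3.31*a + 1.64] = 3.31 - 2.82*a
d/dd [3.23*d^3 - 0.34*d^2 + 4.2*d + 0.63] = 9.69*d^2 - 0.68*d + 4.2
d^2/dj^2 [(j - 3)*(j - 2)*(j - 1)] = 6*j - 12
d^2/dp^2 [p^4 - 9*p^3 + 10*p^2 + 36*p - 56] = 12*p^2 - 54*p + 20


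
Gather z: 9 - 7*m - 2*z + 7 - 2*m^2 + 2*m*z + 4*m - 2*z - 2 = -2*m^2 - 3*m + z*(2*m - 4) + 14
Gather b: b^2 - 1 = b^2 - 1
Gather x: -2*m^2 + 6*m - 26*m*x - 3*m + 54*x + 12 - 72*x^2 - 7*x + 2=-2*m^2 + 3*m - 72*x^2 + x*(47 - 26*m) + 14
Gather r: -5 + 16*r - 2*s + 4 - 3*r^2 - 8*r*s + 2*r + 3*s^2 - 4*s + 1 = -3*r^2 + r*(18 - 8*s) + 3*s^2 - 6*s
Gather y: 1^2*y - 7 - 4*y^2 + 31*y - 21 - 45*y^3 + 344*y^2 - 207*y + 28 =-45*y^3 + 340*y^2 - 175*y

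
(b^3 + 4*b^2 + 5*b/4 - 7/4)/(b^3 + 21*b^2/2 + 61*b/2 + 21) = (b - 1/2)/(b + 6)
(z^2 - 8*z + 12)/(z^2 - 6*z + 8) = (z - 6)/(z - 4)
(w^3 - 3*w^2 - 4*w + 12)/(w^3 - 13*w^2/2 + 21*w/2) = 2*(w^2 - 4)/(w*(2*w - 7))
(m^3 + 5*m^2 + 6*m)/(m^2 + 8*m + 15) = m*(m + 2)/(m + 5)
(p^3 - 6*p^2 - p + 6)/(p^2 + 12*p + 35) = (p^3 - 6*p^2 - p + 6)/(p^2 + 12*p + 35)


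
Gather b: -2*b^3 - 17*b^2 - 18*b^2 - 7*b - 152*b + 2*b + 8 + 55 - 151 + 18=-2*b^3 - 35*b^2 - 157*b - 70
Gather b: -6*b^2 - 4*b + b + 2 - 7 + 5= -6*b^2 - 3*b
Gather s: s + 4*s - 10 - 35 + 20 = 5*s - 25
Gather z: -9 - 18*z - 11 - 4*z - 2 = -22*z - 22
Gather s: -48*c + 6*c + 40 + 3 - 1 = 42 - 42*c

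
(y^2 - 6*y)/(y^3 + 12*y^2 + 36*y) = (y - 6)/(y^2 + 12*y + 36)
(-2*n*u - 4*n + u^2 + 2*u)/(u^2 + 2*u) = (-2*n + u)/u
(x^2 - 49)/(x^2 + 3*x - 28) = (x - 7)/(x - 4)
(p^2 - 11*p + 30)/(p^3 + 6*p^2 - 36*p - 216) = (p - 5)/(p^2 + 12*p + 36)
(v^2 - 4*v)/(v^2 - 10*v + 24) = v/(v - 6)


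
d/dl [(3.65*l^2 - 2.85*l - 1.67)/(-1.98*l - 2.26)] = (-7.227*l^2 - 16.498*l + 3.1344)/(3.9204*l^2 + 8.9496*l + 5.1076)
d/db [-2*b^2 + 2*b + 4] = 2 - 4*b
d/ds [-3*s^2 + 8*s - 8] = 8 - 6*s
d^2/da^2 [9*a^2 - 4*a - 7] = 18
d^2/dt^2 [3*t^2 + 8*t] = 6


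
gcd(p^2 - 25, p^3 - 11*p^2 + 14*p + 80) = p - 5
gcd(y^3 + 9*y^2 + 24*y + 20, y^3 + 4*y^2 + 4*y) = y^2 + 4*y + 4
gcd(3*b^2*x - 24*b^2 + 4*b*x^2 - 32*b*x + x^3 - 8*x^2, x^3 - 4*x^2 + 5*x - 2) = 1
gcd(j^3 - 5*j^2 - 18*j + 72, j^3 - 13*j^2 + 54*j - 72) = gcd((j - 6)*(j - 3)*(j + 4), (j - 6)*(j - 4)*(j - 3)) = j^2 - 9*j + 18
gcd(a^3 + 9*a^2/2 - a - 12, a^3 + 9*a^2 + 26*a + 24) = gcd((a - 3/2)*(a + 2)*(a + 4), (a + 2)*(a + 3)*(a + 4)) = a^2 + 6*a + 8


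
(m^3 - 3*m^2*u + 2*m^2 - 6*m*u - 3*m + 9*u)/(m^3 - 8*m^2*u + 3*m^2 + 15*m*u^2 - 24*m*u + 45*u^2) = (1 - m)/(-m + 5*u)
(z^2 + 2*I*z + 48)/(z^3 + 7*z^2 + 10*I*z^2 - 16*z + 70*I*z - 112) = (z - 6*I)/(z^2 + z*(7 + 2*I) + 14*I)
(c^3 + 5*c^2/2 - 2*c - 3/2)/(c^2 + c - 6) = (2*c^2 - c - 1)/(2*(c - 2))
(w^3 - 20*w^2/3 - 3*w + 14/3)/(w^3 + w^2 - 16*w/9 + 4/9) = 3*(w^2 - 6*w - 7)/(3*w^2 + 5*w - 2)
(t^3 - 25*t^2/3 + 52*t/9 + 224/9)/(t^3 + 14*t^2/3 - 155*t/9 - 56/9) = (3*t^2 - 17*t - 28)/(3*t^2 + 22*t + 7)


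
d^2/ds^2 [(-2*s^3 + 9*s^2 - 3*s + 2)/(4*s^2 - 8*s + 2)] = (32*s^3 - 6*s^2 - 36*s + 25)/(8*s^6 - 48*s^5 + 108*s^4 - 112*s^3 + 54*s^2 - 12*s + 1)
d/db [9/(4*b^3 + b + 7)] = 9*(-12*b^2 - 1)/(4*b^3 + b + 7)^2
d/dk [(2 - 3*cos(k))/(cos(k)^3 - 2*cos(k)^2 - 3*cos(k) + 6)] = (-6*cos(k)^3 + 12*cos(k)^2 - 8*cos(k) + 12)*sin(k)/((sin(k)^2 + 2)^2*(cos(k) - 2)^2)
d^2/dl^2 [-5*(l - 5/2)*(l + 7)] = -10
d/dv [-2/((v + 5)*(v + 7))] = 4*(v + 6)/((v + 5)^2*(v + 7)^2)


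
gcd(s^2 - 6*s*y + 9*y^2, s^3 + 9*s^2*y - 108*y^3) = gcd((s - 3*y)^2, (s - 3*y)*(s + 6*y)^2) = -s + 3*y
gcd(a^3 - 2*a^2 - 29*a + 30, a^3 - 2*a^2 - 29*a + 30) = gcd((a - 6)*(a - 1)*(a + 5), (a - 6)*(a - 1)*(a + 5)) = a^3 - 2*a^2 - 29*a + 30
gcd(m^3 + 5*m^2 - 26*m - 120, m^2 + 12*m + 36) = m + 6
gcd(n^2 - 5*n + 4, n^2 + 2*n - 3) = n - 1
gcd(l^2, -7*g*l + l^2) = l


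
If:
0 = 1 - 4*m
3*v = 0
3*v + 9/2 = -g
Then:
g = -9/2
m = 1/4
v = 0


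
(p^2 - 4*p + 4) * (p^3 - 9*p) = p^5 - 4*p^4 - 5*p^3 + 36*p^2 - 36*p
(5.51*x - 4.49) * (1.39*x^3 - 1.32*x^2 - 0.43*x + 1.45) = 7.6589*x^4 - 13.5143*x^3 + 3.5575*x^2 + 9.9202*x - 6.5105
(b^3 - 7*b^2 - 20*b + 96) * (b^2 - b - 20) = b^5 - 8*b^4 - 33*b^3 + 256*b^2 + 304*b - 1920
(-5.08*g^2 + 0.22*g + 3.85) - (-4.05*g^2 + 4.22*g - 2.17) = -1.03*g^2 - 4.0*g + 6.02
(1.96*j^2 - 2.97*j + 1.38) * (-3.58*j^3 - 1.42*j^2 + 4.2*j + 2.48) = -7.0168*j^5 + 7.8494*j^4 + 7.509*j^3 - 9.5728*j^2 - 1.5696*j + 3.4224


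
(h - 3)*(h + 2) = h^2 - h - 6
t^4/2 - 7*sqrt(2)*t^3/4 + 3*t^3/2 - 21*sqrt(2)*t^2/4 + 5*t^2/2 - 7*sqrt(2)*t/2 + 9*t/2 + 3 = (t/2 + 1/2)*(t + 2)*(t - 3*sqrt(2))*(t - sqrt(2)/2)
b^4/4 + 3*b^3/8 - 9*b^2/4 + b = b*(b/4 + 1)*(b - 2)*(b - 1/2)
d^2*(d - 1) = d^3 - d^2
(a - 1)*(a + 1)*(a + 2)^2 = a^4 + 4*a^3 + 3*a^2 - 4*a - 4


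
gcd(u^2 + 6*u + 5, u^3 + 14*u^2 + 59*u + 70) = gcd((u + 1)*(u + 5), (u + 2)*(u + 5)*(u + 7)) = u + 5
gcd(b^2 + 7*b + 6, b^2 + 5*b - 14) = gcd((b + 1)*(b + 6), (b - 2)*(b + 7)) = 1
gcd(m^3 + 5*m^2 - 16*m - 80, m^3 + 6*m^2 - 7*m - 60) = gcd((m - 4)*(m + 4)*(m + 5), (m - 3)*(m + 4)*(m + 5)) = m^2 + 9*m + 20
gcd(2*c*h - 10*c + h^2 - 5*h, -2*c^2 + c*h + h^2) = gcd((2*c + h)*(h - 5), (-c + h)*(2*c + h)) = 2*c + h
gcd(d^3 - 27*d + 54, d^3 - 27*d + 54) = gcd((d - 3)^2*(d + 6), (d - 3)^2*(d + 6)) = d^3 - 27*d + 54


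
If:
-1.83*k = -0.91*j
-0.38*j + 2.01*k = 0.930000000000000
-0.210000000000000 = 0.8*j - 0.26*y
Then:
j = 1.50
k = 0.75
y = 5.43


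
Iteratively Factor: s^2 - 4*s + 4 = (s - 2)*(s - 2)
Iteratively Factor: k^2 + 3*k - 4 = (k + 4)*(k - 1)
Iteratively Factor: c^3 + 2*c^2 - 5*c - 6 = (c + 1)*(c^2 + c - 6) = (c + 1)*(c + 3)*(c - 2)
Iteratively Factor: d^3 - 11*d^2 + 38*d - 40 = (d - 2)*(d^2 - 9*d + 20) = (d - 5)*(d - 2)*(d - 4)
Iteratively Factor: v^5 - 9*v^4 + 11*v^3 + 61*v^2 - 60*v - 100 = (v - 2)*(v^4 - 7*v^3 - 3*v^2 + 55*v + 50) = (v - 2)*(v + 2)*(v^3 - 9*v^2 + 15*v + 25) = (v - 5)*(v - 2)*(v + 2)*(v^2 - 4*v - 5) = (v - 5)^2*(v - 2)*(v + 2)*(v + 1)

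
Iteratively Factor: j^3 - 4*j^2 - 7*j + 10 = (j + 2)*(j^2 - 6*j + 5) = (j - 1)*(j + 2)*(j - 5)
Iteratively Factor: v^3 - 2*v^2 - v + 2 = (v - 1)*(v^2 - v - 2) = (v - 2)*(v - 1)*(v + 1)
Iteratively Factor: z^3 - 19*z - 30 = (z + 3)*(z^2 - 3*z - 10) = (z - 5)*(z + 3)*(z + 2)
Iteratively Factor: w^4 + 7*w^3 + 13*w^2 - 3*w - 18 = (w + 3)*(w^3 + 4*w^2 + w - 6) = (w + 3)^2*(w^2 + w - 2) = (w - 1)*(w + 3)^2*(w + 2)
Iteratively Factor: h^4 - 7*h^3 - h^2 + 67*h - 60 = (h - 1)*(h^3 - 6*h^2 - 7*h + 60) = (h - 5)*(h - 1)*(h^2 - h - 12) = (h - 5)*(h - 1)*(h + 3)*(h - 4)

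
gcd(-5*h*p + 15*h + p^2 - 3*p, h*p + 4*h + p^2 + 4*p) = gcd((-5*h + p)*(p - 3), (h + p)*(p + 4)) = 1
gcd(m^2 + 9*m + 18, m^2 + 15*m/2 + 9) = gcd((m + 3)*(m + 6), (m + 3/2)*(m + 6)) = m + 6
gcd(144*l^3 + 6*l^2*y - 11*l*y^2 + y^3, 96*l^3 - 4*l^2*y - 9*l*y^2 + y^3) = -24*l^2 - 5*l*y + y^2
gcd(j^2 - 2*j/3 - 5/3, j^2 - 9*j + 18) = 1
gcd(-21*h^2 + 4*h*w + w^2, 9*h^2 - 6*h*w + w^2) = -3*h + w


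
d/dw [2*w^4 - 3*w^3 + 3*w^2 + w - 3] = 8*w^3 - 9*w^2 + 6*w + 1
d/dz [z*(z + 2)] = 2*z + 2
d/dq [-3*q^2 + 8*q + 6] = 8 - 6*q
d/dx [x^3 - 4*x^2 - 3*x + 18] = 3*x^2 - 8*x - 3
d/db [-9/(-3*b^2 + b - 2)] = 9*(1 - 6*b)/(3*b^2 - b + 2)^2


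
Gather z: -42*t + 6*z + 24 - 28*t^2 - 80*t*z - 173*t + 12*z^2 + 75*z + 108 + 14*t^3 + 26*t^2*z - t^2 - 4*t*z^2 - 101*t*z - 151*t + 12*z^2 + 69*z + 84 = 14*t^3 - 29*t^2 - 366*t + z^2*(24 - 4*t) + z*(26*t^2 - 181*t + 150) + 216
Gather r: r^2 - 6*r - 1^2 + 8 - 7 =r^2 - 6*r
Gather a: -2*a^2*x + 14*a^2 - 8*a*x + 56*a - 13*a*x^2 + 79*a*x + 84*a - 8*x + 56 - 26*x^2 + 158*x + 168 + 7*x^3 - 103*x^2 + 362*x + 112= a^2*(14 - 2*x) + a*(-13*x^2 + 71*x + 140) + 7*x^3 - 129*x^2 + 512*x + 336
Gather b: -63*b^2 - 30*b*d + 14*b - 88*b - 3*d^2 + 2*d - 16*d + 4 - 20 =-63*b^2 + b*(-30*d - 74) - 3*d^2 - 14*d - 16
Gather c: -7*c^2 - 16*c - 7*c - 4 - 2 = -7*c^2 - 23*c - 6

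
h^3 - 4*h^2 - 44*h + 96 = (h - 8)*(h - 2)*(h + 6)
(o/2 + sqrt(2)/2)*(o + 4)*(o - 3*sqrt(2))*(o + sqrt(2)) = o^4/2 - sqrt(2)*o^3/2 + 2*o^3 - 5*o^2 - 2*sqrt(2)*o^2 - 20*o - 3*sqrt(2)*o - 12*sqrt(2)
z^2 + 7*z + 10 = (z + 2)*(z + 5)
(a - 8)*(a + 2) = a^2 - 6*a - 16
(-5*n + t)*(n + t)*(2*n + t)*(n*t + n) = -10*n^4*t - 10*n^4 - 13*n^3*t^2 - 13*n^3*t - 2*n^2*t^3 - 2*n^2*t^2 + n*t^4 + n*t^3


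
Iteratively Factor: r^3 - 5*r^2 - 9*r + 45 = (r - 5)*(r^2 - 9) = (r - 5)*(r - 3)*(r + 3)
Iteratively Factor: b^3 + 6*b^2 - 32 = (b + 4)*(b^2 + 2*b - 8) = (b + 4)^2*(b - 2)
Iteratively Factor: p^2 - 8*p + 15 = (p - 3)*(p - 5)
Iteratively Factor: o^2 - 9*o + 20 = (o - 4)*(o - 5)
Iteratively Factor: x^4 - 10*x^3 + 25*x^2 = (x - 5)*(x^3 - 5*x^2) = (x - 5)^2*(x^2) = x*(x - 5)^2*(x)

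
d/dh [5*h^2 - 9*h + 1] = 10*h - 9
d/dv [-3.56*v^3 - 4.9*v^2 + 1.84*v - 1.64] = -10.68*v^2 - 9.8*v + 1.84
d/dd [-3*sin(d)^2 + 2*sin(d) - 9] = 2*(1 - 3*sin(d))*cos(d)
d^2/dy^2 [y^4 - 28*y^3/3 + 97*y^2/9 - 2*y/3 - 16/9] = 12*y^2 - 56*y + 194/9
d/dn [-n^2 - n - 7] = -2*n - 1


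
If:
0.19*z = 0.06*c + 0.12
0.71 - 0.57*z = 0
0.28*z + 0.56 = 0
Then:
No Solution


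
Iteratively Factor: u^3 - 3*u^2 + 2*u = (u - 2)*(u^2 - u) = u*(u - 2)*(u - 1)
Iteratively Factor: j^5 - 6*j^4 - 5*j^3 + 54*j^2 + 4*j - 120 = (j + 2)*(j^4 - 8*j^3 + 11*j^2 + 32*j - 60) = (j + 2)^2*(j^3 - 10*j^2 + 31*j - 30) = (j - 2)*(j + 2)^2*(j^2 - 8*j + 15) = (j - 3)*(j - 2)*(j + 2)^2*(j - 5)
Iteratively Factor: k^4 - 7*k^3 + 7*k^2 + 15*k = (k + 1)*(k^3 - 8*k^2 + 15*k) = (k - 5)*(k + 1)*(k^2 - 3*k) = (k - 5)*(k - 3)*(k + 1)*(k)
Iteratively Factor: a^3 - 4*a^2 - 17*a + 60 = (a - 5)*(a^2 + a - 12) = (a - 5)*(a + 4)*(a - 3)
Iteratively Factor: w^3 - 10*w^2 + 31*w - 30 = (w - 3)*(w^2 - 7*w + 10) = (w - 3)*(w - 2)*(w - 5)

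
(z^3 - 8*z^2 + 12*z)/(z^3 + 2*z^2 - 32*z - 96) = z*(z - 2)/(z^2 + 8*z + 16)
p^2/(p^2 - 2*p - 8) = p^2/(p^2 - 2*p - 8)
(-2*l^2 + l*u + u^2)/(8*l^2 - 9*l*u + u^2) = (2*l + u)/(-8*l + u)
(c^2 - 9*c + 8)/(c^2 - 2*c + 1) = (c - 8)/(c - 1)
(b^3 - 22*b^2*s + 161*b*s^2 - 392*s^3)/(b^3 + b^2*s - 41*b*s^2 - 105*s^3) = (b^2 - 15*b*s + 56*s^2)/(b^2 + 8*b*s + 15*s^2)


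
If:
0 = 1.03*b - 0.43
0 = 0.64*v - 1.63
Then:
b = 0.42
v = 2.55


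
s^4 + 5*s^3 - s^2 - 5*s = s*(s - 1)*(s + 1)*(s + 5)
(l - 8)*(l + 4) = l^2 - 4*l - 32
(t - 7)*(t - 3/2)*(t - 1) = t^3 - 19*t^2/2 + 19*t - 21/2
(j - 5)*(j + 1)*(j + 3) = j^3 - j^2 - 17*j - 15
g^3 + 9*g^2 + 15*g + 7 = (g + 1)^2*(g + 7)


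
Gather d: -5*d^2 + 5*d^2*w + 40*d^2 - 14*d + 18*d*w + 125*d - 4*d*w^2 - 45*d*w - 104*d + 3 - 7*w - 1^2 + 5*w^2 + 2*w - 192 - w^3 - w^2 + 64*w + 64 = d^2*(5*w + 35) + d*(-4*w^2 - 27*w + 7) - w^3 + 4*w^2 + 59*w - 126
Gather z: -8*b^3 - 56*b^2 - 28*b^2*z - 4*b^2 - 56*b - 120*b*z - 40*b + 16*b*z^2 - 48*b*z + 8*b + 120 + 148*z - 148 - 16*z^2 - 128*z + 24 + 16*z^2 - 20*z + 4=-8*b^3 - 60*b^2 + 16*b*z^2 - 88*b + z*(-28*b^2 - 168*b)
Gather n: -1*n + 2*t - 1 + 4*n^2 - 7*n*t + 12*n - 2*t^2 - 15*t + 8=4*n^2 + n*(11 - 7*t) - 2*t^2 - 13*t + 7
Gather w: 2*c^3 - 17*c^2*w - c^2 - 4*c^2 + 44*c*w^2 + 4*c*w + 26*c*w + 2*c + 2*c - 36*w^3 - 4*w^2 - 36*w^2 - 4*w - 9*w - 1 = 2*c^3 - 5*c^2 + 4*c - 36*w^3 + w^2*(44*c - 40) + w*(-17*c^2 + 30*c - 13) - 1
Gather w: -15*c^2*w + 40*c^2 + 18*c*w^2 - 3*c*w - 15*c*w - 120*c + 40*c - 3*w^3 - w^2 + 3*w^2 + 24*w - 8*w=40*c^2 - 80*c - 3*w^3 + w^2*(18*c + 2) + w*(-15*c^2 - 18*c + 16)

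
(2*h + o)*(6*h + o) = 12*h^2 + 8*h*o + o^2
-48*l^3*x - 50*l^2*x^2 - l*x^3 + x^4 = x*(-8*l + x)*(l + x)*(6*l + x)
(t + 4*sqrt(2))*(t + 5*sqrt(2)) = t^2 + 9*sqrt(2)*t + 40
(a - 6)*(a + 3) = a^2 - 3*a - 18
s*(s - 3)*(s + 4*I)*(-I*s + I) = -I*s^4 + 4*s^3 + 4*I*s^3 - 16*s^2 - 3*I*s^2 + 12*s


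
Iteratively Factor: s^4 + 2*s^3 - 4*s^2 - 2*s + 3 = (s - 1)*(s^3 + 3*s^2 - s - 3) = (s - 1)*(s + 1)*(s^2 + 2*s - 3) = (s - 1)*(s + 1)*(s + 3)*(s - 1)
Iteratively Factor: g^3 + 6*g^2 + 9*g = (g + 3)*(g^2 + 3*g) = (g + 3)^2*(g)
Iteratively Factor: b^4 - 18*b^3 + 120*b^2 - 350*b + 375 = (b - 5)*(b^3 - 13*b^2 + 55*b - 75) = (b - 5)^2*(b^2 - 8*b + 15) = (b - 5)^3*(b - 3)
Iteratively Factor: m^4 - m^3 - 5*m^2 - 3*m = (m)*(m^3 - m^2 - 5*m - 3) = m*(m + 1)*(m^2 - 2*m - 3) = m*(m + 1)^2*(m - 3)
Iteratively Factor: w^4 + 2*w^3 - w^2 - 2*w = (w + 2)*(w^3 - w) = (w - 1)*(w + 2)*(w^2 + w) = w*(w - 1)*(w + 2)*(w + 1)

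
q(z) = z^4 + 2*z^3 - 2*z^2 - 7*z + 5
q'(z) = 4*z^3 + 6*z^2 - 4*z - 7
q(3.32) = 154.40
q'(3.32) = 192.23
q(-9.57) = 6523.68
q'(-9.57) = -2925.08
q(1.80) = 8.08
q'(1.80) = 28.57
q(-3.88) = 111.86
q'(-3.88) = -134.80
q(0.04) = 4.72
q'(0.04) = -7.15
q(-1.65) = 9.53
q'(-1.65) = -2.03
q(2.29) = 30.00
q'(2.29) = 63.34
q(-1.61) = 9.46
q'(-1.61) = -1.70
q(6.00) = 1619.00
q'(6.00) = 1049.00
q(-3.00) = 35.00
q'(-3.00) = -49.00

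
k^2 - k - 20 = (k - 5)*(k + 4)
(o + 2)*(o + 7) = o^2 + 9*o + 14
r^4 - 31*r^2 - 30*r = r*(r - 6)*(r + 1)*(r + 5)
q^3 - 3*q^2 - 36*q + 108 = (q - 6)*(q - 3)*(q + 6)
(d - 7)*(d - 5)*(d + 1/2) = d^3 - 23*d^2/2 + 29*d + 35/2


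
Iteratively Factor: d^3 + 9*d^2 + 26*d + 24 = (d + 2)*(d^2 + 7*d + 12) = (d + 2)*(d + 3)*(d + 4)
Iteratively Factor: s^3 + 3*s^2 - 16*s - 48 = (s - 4)*(s^2 + 7*s + 12) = (s - 4)*(s + 3)*(s + 4)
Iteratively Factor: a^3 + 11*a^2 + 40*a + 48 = (a + 3)*(a^2 + 8*a + 16) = (a + 3)*(a + 4)*(a + 4)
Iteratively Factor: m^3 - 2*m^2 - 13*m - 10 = (m + 1)*(m^2 - 3*m - 10) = (m - 5)*(m + 1)*(m + 2)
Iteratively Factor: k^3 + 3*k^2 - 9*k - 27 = (k + 3)*(k^2 - 9) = (k + 3)^2*(k - 3)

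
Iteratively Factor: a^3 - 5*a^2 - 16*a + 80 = (a + 4)*(a^2 - 9*a + 20) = (a - 4)*(a + 4)*(a - 5)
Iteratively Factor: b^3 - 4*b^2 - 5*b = (b)*(b^2 - 4*b - 5) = b*(b + 1)*(b - 5)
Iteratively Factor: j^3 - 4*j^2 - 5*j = (j)*(j^2 - 4*j - 5) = j*(j + 1)*(j - 5)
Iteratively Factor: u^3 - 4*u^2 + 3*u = (u - 1)*(u^2 - 3*u) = u*(u - 1)*(u - 3)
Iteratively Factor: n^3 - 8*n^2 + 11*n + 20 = (n - 4)*(n^2 - 4*n - 5) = (n - 5)*(n - 4)*(n + 1)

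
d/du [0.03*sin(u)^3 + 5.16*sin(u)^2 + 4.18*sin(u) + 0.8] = (0.09*sin(u)^2 + 10.32*sin(u) + 4.18)*cos(u)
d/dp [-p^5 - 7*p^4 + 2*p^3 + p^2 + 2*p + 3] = -5*p^4 - 28*p^3 + 6*p^2 + 2*p + 2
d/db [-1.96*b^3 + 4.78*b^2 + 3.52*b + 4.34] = -5.88*b^2 + 9.56*b + 3.52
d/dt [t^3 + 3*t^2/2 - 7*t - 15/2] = 3*t^2 + 3*t - 7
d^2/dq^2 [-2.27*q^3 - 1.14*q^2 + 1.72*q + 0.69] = -13.62*q - 2.28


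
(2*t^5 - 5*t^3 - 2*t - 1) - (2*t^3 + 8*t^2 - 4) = 2*t^5 - 7*t^3 - 8*t^2 - 2*t + 3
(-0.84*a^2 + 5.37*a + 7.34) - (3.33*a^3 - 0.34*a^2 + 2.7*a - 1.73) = -3.33*a^3 - 0.5*a^2 + 2.67*a + 9.07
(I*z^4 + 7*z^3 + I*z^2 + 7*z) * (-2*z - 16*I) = -2*I*z^5 + 2*z^4 - 114*I*z^3 + 2*z^2 - 112*I*z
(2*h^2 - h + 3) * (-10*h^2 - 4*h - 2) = -20*h^4 + 2*h^3 - 30*h^2 - 10*h - 6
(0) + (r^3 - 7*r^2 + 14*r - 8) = r^3 - 7*r^2 + 14*r - 8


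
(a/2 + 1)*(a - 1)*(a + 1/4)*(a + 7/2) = a^4/2 + 19*a^3/8 + 21*a^2/16 - 53*a/16 - 7/8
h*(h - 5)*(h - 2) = h^3 - 7*h^2 + 10*h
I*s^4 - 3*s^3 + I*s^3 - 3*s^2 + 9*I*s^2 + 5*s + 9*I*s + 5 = (s + 1)*(s - I)*(s + 5*I)*(I*s + 1)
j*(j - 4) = j^2 - 4*j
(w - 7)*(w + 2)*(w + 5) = w^3 - 39*w - 70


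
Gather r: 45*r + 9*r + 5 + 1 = 54*r + 6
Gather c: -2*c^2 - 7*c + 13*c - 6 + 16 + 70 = -2*c^2 + 6*c + 80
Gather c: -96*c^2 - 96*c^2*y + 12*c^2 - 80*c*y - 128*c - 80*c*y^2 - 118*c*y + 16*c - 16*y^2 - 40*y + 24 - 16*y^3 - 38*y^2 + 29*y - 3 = c^2*(-96*y - 84) + c*(-80*y^2 - 198*y - 112) - 16*y^3 - 54*y^2 - 11*y + 21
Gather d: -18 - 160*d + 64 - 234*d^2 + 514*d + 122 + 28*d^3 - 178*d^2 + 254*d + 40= 28*d^3 - 412*d^2 + 608*d + 208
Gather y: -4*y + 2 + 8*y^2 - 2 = 8*y^2 - 4*y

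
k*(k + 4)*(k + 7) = k^3 + 11*k^2 + 28*k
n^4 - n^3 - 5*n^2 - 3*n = n*(n - 3)*(n + 1)^2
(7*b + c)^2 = 49*b^2 + 14*b*c + c^2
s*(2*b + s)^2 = 4*b^2*s + 4*b*s^2 + s^3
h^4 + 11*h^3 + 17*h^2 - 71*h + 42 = (h - 1)^2*(h + 6)*(h + 7)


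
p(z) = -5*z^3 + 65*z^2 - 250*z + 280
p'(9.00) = -295.00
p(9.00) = -350.00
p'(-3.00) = -775.00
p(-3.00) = 1750.00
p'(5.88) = -4.22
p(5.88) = 40.85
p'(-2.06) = -581.45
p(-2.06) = 1114.54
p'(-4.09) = -1032.62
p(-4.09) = 2731.92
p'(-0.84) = -369.78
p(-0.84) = 538.83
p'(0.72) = -164.18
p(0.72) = 131.83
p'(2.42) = -23.25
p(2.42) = -15.20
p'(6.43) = -34.27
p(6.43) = 30.68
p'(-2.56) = -681.10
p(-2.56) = 1429.87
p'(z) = -15*z^2 + 130*z - 250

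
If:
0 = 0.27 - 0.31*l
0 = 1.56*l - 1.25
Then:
No Solution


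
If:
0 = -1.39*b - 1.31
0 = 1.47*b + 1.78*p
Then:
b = -0.94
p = 0.78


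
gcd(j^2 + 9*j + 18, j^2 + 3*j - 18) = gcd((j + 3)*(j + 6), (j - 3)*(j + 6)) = j + 6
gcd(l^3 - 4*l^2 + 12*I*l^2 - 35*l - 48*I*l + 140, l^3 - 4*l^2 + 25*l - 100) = l^2 + l*(-4 + 5*I) - 20*I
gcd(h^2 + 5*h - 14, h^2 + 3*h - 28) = h + 7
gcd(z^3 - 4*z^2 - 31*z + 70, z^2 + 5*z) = z + 5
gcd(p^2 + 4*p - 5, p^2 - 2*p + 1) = p - 1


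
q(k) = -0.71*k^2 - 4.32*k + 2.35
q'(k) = -1.42*k - 4.32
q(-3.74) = 8.58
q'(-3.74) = 0.99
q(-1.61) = 7.46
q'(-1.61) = -2.03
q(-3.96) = 8.32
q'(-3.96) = 1.30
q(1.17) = -3.68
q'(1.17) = -5.98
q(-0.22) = 3.27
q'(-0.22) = -4.01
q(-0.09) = 2.73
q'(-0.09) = -4.19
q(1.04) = -2.91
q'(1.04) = -5.80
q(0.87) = -1.95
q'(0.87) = -5.56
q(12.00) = -151.73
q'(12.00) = -21.36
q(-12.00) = -48.05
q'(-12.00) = 12.72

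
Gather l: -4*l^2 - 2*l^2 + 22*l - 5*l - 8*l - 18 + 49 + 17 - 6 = -6*l^2 + 9*l + 42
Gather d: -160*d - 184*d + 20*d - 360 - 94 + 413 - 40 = -324*d - 81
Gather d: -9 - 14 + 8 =-15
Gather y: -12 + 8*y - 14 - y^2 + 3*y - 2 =-y^2 + 11*y - 28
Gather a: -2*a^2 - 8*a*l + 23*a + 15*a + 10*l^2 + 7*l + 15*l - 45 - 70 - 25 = -2*a^2 + a*(38 - 8*l) + 10*l^2 + 22*l - 140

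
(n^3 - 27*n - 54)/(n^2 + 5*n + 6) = (n^2 - 3*n - 18)/(n + 2)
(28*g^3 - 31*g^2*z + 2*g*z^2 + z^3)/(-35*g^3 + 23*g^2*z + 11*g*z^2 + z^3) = (-4*g + z)/(5*g + z)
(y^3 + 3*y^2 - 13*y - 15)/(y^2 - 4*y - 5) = (y^2 + 2*y - 15)/(y - 5)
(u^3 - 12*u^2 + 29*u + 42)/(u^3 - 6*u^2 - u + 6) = (u - 7)/(u - 1)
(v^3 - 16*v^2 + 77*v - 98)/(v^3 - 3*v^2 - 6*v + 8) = (v^3 - 16*v^2 + 77*v - 98)/(v^3 - 3*v^2 - 6*v + 8)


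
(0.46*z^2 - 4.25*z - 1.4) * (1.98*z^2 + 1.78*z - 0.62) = 0.9108*z^4 - 7.5962*z^3 - 10.6222*z^2 + 0.143*z + 0.868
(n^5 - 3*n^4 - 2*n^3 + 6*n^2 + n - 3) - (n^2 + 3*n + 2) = n^5 - 3*n^4 - 2*n^3 + 5*n^2 - 2*n - 5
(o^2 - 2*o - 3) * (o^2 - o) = o^4 - 3*o^3 - o^2 + 3*o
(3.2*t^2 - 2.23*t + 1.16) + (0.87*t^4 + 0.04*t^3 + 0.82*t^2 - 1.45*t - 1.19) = 0.87*t^4 + 0.04*t^3 + 4.02*t^2 - 3.68*t - 0.03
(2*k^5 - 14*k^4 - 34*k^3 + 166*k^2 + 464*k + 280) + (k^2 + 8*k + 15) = 2*k^5 - 14*k^4 - 34*k^3 + 167*k^2 + 472*k + 295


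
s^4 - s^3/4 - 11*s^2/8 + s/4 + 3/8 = (s - 1)*(s - 3/4)*(s + 1/2)*(s + 1)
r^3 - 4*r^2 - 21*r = r*(r - 7)*(r + 3)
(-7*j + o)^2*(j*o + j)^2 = 49*j^4*o^2 + 98*j^4*o + 49*j^4 - 14*j^3*o^3 - 28*j^3*o^2 - 14*j^3*o + j^2*o^4 + 2*j^2*o^3 + j^2*o^2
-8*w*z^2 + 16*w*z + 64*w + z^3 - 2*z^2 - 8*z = (-8*w + z)*(z - 4)*(z + 2)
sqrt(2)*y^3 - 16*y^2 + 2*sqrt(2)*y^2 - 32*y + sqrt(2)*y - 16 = (y + 1)*(y - 8*sqrt(2))*(sqrt(2)*y + sqrt(2))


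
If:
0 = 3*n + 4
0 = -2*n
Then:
No Solution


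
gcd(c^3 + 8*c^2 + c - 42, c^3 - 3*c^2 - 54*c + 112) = c^2 + 5*c - 14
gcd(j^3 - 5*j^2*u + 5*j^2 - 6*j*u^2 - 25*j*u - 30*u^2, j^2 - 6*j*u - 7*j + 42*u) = -j + 6*u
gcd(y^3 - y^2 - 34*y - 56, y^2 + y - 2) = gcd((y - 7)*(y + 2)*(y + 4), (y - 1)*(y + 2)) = y + 2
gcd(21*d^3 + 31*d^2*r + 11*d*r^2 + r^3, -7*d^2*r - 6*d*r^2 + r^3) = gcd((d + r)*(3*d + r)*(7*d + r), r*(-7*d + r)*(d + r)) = d + r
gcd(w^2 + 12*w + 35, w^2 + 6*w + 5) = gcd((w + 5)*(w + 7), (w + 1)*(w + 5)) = w + 5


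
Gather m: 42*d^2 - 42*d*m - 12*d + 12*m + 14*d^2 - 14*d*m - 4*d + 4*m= 56*d^2 - 16*d + m*(16 - 56*d)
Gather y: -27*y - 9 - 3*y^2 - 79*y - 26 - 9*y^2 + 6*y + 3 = -12*y^2 - 100*y - 32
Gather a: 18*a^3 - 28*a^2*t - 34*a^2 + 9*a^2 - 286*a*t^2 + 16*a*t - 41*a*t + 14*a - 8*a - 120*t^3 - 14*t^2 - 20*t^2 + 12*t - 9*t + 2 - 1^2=18*a^3 + a^2*(-28*t - 25) + a*(-286*t^2 - 25*t + 6) - 120*t^3 - 34*t^2 + 3*t + 1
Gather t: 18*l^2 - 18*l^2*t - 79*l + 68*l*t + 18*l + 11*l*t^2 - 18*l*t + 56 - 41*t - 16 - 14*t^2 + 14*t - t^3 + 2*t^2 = 18*l^2 - 61*l - t^3 + t^2*(11*l - 12) + t*(-18*l^2 + 50*l - 27) + 40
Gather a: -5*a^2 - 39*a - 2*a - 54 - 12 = -5*a^2 - 41*a - 66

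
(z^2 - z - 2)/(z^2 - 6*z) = (z^2 - z - 2)/(z*(z - 6))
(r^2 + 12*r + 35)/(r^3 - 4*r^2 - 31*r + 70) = (r + 7)/(r^2 - 9*r + 14)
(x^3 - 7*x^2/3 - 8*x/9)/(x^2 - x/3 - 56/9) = x*(3*x + 1)/(3*x + 7)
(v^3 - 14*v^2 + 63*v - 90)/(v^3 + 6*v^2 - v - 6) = (v^3 - 14*v^2 + 63*v - 90)/(v^3 + 6*v^2 - v - 6)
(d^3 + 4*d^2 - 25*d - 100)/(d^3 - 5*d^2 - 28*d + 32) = (d^2 - 25)/(d^2 - 9*d + 8)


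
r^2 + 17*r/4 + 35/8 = (r + 7/4)*(r + 5/2)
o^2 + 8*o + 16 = (o + 4)^2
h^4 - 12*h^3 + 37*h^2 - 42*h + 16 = (h - 8)*(h - 2)*(h - 1)^2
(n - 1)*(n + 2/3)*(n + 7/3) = n^3 + 2*n^2 - 13*n/9 - 14/9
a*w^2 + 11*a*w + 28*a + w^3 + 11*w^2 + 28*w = (a + w)*(w + 4)*(w + 7)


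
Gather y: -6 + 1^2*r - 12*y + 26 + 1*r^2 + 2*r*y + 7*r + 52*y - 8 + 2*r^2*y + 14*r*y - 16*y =r^2 + 8*r + y*(2*r^2 + 16*r + 24) + 12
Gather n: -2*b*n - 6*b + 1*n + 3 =-6*b + n*(1 - 2*b) + 3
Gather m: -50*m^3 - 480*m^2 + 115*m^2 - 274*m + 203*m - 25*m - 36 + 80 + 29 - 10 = -50*m^3 - 365*m^2 - 96*m + 63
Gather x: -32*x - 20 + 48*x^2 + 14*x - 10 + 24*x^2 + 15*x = 72*x^2 - 3*x - 30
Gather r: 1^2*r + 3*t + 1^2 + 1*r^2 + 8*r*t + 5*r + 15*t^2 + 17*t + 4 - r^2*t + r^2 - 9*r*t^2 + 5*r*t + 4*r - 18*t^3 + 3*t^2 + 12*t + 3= r^2*(2 - t) + r*(-9*t^2 + 13*t + 10) - 18*t^3 + 18*t^2 + 32*t + 8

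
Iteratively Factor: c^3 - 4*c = (c - 2)*(c^2 + 2*c) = (c - 2)*(c + 2)*(c)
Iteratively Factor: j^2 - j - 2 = (j + 1)*(j - 2)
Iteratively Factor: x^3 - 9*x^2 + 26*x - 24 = (x - 3)*(x^2 - 6*x + 8) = (x - 4)*(x - 3)*(x - 2)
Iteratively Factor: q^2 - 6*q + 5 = (q - 5)*(q - 1)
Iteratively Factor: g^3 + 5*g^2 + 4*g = (g + 1)*(g^2 + 4*g) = (g + 1)*(g + 4)*(g)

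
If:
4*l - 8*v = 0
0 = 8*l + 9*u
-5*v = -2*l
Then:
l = 0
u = 0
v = 0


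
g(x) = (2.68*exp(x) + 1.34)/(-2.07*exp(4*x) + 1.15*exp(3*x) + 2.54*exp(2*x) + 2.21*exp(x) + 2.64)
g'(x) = (2.68*exp(x) + 1.34)*(8.28*exp(4*x) - 3.45*exp(3*x) - 5.08*exp(2*x) - 2.21*exp(x))/(-2.07*exp(4*x) + 1.15*exp(3*x) + 2.54*exp(2*x) + 2.21*exp(x) + 2.64)^2 + 2.68*exp(x)/(-2.07*exp(4*x) + 1.15*exp(3*x) + 2.54*exp(2*x) + 2.21*exp(x) + 2.64) = (16.6428*exp(4*x) + 4.9312*exp(3*x) - 11.4302*exp(2*x) - 6.8072*exp(x) + 4.1138)*exp(x)/(4.2849*exp(8*x) - 4.761*exp(7*x) - 9.1931*exp(6*x) - 3.3074*exp(5*x) + 0.605*exp(4*x) + 17.2988*exp(3*x) + 18.2953*exp(2*x) + 11.6688*exp(x) + 6.9696)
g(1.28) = -0.04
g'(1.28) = 0.16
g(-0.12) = 0.61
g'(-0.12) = 0.07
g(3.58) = -0.00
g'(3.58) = 0.00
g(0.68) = -1.17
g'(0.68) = 14.48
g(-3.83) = 0.52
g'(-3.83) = 0.01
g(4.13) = -0.00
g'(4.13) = 0.00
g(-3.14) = 0.53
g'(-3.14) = 0.02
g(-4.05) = 0.52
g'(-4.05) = 0.01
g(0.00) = 0.62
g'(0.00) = 0.18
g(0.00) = 0.62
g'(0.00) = 0.18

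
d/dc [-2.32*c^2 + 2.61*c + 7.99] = 2.61 - 4.64*c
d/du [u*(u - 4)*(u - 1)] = 3*u^2 - 10*u + 4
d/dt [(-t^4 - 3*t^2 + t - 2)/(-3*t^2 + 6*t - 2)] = (6*t^5 - 18*t^4 + 8*t^3 - 15*t^2 + 10)/(9*t^4 - 36*t^3 + 48*t^2 - 24*t + 4)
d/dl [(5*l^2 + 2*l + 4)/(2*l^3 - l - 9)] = (2*(-5*l - 1)*(-2*l^3 + l + 9) - (6*l^2 - 1)*(5*l^2 + 2*l + 4))/(-2*l^3 + l + 9)^2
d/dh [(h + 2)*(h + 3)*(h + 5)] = 3*h^2 + 20*h + 31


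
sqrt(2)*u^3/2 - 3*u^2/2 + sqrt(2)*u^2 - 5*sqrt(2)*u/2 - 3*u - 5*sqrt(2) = (u + 2)*(u - 5*sqrt(2)/2)*(sqrt(2)*u/2 + 1)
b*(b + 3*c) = b^2 + 3*b*c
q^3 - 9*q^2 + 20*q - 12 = (q - 6)*(q - 2)*(q - 1)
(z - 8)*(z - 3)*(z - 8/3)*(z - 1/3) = z^4 - 14*z^3 + 521*z^2/9 - 736*z/9 + 64/3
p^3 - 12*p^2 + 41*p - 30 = (p - 6)*(p - 5)*(p - 1)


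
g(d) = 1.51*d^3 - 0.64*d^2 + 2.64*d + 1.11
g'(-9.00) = 381.09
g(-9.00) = -1175.28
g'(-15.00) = 1041.09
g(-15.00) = -5278.74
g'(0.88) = 5.02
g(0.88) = 3.97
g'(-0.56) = 4.78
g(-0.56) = -0.83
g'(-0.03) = 2.68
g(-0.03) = 1.03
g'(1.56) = 11.67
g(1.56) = 9.40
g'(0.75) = 4.23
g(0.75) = 3.37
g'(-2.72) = 39.64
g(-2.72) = -41.19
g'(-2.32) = 29.99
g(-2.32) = -27.32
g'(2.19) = 21.56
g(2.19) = 19.68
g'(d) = 4.53*d^2 - 1.28*d + 2.64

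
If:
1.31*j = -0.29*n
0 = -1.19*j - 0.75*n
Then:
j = 0.00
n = 0.00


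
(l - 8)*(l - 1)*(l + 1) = l^3 - 8*l^2 - l + 8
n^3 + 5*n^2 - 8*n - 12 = (n - 2)*(n + 1)*(n + 6)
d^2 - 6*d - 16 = (d - 8)*(d + 2)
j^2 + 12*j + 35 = (j + 5)*(j + 7)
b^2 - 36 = (b - 6)*(b + 6)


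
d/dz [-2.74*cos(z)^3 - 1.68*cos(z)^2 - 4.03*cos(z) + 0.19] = (8.22*cos(z)^2 + 3.36*cos(z) + 4.03)*sin(z)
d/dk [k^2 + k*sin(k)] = k*cos(k) + 2*k + sin(k)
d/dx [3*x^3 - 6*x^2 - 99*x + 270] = 9*x^2 - 12*x - 99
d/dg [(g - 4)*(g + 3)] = 2*g - 1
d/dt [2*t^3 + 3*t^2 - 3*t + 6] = 6*t^2 + 6*t - 3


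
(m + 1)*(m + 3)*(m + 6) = m^3 + 10*m^2 + 27*m + 18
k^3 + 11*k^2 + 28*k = k*(k + 4)*(k + 7)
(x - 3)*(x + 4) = x^2 + x - 12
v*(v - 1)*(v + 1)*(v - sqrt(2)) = v^4 - sqrt(2)*v^3 - v^2 + sqrt(2)*v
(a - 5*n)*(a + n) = a^2 - 4*a*n - 5*n^2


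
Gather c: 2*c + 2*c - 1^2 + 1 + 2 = 4*c + 2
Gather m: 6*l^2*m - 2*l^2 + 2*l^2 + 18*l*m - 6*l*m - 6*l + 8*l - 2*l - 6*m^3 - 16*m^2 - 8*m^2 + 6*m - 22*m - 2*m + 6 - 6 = -6*m^3 - 24*m^2 + m*(6*l^2 + 12*l - 18)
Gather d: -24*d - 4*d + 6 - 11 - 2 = -28*d - 7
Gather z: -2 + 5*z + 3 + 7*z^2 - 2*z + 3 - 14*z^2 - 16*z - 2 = -7*z^2 - 13*z + 2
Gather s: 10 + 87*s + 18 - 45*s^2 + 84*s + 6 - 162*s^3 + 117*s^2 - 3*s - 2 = -162*s^3 + 72*s^2 + 168*s + 32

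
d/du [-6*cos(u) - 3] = 6*sin(u)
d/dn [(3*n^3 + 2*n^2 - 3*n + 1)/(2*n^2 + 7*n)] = (6*n^4 + 42*n^3 + 20*n^2 - 4*n - 7)/(n^2*(4*n^2 + 28*n + 49))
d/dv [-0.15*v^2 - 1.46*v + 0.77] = -0.3*v - 1.46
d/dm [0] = 0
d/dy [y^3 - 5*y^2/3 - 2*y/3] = 3*y^2 - 10*y/3 - 2/3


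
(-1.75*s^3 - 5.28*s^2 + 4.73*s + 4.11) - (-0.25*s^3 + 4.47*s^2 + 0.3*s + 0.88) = -1.5*s^3 - 9.75*s^2 + 4.43*s + 3.23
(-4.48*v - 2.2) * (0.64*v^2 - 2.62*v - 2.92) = -2.8672*v^3 + 10.3296*v^2 + 18.8456*v + 6.424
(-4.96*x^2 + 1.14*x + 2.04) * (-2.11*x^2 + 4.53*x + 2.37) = 10.4656*x^4 - 24.8742*x^3 - 10.8954*x^2 + 11.943*x + 4.8348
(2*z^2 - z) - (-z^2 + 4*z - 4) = 3*z^2 - 5*z + 4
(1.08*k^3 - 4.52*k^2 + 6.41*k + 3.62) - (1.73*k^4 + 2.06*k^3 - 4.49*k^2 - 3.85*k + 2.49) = -1.73*k^4 - 0.98*k^3 - 0.0299999999999994*k^2 + 10.26*k + 1.13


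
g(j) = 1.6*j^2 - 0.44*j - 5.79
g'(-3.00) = -10.04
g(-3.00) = 9.93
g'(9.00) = 28.36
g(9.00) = 119.85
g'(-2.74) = -9.21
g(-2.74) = 7.43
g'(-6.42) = -20.98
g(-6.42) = 62.98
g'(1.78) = 5.26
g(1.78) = -1.50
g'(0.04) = -0.31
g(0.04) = -5.81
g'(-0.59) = -2.33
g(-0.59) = -4.97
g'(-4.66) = -15.35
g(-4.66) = 31.01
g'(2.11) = 6.31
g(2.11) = 0.40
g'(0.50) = 1.16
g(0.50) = -5.61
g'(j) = 3.2*j - 0.44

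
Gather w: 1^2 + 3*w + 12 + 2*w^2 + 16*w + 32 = 2*w^2 + 19*w + 45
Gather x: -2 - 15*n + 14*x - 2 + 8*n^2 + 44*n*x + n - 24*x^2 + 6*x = 8*n^2 - 14*n - 24*x^2 + x*(44*n + 20) - 4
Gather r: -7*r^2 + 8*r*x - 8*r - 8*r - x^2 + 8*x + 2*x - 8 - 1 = -7*r^2 + r*(8*x - 16) - x^2 + 10*x - 9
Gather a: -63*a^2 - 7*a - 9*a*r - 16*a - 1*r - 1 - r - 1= -63*a^2 + a*(-9*r - 23) - 2*r - 2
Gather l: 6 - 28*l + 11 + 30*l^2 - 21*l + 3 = 30*l^2 - 49*l + 20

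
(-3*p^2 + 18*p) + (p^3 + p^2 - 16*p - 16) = p^3 - 2*p^2 + 2*p - 16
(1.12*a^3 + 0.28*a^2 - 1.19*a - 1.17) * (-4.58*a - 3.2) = -5.1296*a^4 - 4.8664*a^3 + 4.5542*a^2 + 9.1666*a + 3.744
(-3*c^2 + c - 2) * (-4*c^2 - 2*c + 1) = 12*c^4 + 2*c^3 + 3*c^2 + 5*c - 2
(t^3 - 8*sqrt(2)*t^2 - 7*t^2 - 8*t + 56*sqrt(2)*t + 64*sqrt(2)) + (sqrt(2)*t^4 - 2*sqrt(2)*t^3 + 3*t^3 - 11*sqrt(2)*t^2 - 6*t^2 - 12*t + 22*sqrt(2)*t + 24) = sqrt(2)*t^4 - 2*sqrt(2)*t^3 + 4*t^3 - 19*sqrt(2)*t^2 - 13*t^2 - 20*t + 78*sqrt(2)*t + 24 + 64*sqrt(2)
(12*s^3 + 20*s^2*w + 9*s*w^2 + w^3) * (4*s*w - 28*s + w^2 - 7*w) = 48*s^4*w - 336*s^4 + 92*s^3*w^2 - 644*s^3*w + 56*s^2*w^3 - 392*s^2*w^2 + 13*s*w^4 - 91*s*w^3 + w^5 - 7*w^4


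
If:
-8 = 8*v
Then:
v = -1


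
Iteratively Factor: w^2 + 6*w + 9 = (w + 3)*(w + 3)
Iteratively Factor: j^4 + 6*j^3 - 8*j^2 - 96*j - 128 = (j - 4)*(j^3 + 10*j^2 + 32*j + 32) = (j - 4)*(j + 4)*(j^2 + 6*j + 8) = (j - 4)*(j + 4)^2*(j + 2)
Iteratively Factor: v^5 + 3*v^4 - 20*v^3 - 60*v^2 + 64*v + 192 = (v + 2)*(v^4 + v^3 - 22*v^2 - 16*v + 96) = (v + 2)*(v + 3)*(v^3 - 2*v^2 - 16*v + 32) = (v - 2)*(v + 2)*(v + 3)*(v^2 - 16) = (v - 4)*(v - 2)*(v + 2)*(v + 3)*(v + 4)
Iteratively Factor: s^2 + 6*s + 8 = (s + 2)*(s + 4)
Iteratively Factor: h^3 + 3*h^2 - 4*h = (h)*(h^2 + 3*h - 4) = h*(h - 1)*(h + 4)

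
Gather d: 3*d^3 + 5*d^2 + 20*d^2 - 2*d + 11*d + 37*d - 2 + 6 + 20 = 3*d^3 + 25*d^2 + 46*d + 24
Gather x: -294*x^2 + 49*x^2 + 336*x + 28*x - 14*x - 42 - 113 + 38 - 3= -245*x^2 + 350*x - 120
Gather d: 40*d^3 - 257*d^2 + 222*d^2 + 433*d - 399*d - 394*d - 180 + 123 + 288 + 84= 40*d^3 - 35*d^2 - 360*d + 315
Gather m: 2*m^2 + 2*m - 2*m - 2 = 2*m^2 - 2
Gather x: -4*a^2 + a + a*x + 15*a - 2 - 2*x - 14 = -4*a^2 + 16*a + x*(a - 2) - 16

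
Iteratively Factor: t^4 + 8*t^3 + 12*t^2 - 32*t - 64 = (t + 4)*(t^3 + 4*t^2 - 4*t - 16) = (t - 2)*(t + 4)*(t^2 + 6*t + 8) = (t - 2)*(t + 4)^2*(t + 2)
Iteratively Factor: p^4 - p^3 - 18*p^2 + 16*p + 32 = (p + 4)*(p^3 - 5*p^2 + 2*p + 8) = (p - 4)*(p + 4)*(p^2 - p - 2) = (p - 4)*(p + 1)*(p + 4)*(p - 2)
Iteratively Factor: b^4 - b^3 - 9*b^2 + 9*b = (b + 3)*(b^3 - 4*b^2 + 3*b) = b*(b + 3)*(b^2 - 4*b + 3) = b*(b - 1)*(b + 3)*(b - 3)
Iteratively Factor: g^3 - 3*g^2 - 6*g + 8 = (g - 4)*(g^2 + g - 2) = (g - 4)*(g + 2)*(g - 1)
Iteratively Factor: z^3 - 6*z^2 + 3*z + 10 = (z + 1)*(z^2 - 7*z + 10) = (z - 2)*(z + 1)*(z - 5)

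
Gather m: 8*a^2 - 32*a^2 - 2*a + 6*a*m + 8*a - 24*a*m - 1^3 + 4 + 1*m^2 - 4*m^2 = -24*a^2 - 18*a*m + 6*a - 3*m^2 + 3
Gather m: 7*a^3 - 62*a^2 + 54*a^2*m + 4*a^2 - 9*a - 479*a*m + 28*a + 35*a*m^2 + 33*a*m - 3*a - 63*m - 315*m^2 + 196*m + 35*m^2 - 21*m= 7*a^3 - 58*a^2 + 16*a + m^2*(35*a - 280) + m*(54*a^2 - 446*a + 112)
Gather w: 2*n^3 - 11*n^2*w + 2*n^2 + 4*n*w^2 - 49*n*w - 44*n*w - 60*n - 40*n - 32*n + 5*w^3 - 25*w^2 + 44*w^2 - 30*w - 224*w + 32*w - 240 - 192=2*n^3 + 2*n^2 - 132*n + 5*w^3 + w^2*(4*n + 19) + w*(-11*n^2 - 93*n - 222) - 432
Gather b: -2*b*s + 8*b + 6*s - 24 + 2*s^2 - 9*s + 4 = b*(8 - 2*s) + 2*s^2 - 3*s - 20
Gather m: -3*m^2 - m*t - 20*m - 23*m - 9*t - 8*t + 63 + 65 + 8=-3*m^2 + m*(-t - 43) - 17*t + 136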